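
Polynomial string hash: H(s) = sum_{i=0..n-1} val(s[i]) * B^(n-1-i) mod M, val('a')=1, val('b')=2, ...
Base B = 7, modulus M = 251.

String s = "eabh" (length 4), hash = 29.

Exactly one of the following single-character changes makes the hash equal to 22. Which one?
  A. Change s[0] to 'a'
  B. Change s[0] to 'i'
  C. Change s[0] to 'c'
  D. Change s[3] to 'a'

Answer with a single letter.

Answer: D

Derivation:
Option A: s[0]='e'->'a', delta=(1-5)*7^3 mod 251 = 134, hash=29+134 mod 251 = 163
Option B: s[0]='e'->'i', delta=(9-5)*7^3 mod 251 = 117, hash=29+117 mod 251 = 146
Option C: s[0]='e'->'c', delta=(3-5)*7^3 mod 251 = 67, hash=29+67 mod 251 = 96
Option D: s[3]='h'->'a', delta=(1-8)*7^0 mod 251 = 244, hash=29+244 mod 251 = 22 <-- target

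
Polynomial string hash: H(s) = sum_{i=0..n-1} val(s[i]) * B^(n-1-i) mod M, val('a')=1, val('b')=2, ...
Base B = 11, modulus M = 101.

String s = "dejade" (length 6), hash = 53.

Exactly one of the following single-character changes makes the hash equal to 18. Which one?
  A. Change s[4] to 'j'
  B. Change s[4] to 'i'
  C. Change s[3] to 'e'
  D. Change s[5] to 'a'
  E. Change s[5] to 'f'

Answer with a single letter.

Option A: s[4]='d'->'j', delta=(10-4)*11^1 mod 101 = 66, hash=53+66 mod 101 = 18 <-- target
Option B: s[4]='d'->'i', delta=(9-4)*11^1 mod 101 = 55, hash=53+55 mod 101 = 7
Option C: s[3]='a'->'e', delta=(5-1)*11^2 mod 101 = 80, hash=53+80 mod 101 = 32
Option D: s[5]='e'->'a', delta=(1-5)*11^0 mod 101 = 97, hash=53+97 mod 101 = 49
Option E: s[5]='e'->'f', delta=(6-5)*11^0 mod 101 = 1, hash=53+1 mod 101 = 54

Answer: A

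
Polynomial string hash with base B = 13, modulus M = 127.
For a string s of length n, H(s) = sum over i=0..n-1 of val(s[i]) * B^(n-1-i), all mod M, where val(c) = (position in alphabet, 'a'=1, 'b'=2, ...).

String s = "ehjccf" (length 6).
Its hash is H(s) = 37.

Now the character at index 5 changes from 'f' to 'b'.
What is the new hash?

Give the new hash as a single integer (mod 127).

val('f') = 6, val('b') = 2
Position k = 5, exponent = n-1-k = 0
B^0 mod M = 13^0 mod 127 = 1
Delta = (2 - 6) * 1 mod 127 = 123
New hash = (37 + 123) mod 127 = 33

Answer: 33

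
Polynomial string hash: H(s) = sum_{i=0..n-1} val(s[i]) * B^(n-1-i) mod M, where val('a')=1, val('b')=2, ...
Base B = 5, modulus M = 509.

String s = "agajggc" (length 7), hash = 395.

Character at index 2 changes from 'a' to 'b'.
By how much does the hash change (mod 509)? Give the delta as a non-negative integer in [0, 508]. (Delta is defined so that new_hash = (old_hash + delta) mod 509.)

Answer: 116

Derivation:
Delta formula: (val(new) - val(old)) * B^(n-1-k) mod M
  val('b') - val('a') = 2 - 1 = 1
  B^(n-1-k) = 5^4 mod 509 = 116
  Delta = 1 * 116 mod 509 = 116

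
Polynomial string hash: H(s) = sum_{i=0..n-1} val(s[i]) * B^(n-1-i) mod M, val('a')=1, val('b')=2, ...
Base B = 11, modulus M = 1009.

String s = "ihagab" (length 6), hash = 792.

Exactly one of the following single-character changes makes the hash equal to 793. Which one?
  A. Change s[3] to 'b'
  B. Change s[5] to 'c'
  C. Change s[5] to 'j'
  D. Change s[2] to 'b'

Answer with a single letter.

Option A: s[3]='g'->'b', delta=(2-7)*11^2 mod 1009 = 404, hash=792+404 mod 1009 = 187
Option B: s[5]='b'->'c', delta=(3-2)*11^0 mod 1009 = 1, hash=792+1 mod 1009 = 793 <-- target
Option C: s[5]='b'->'j', delta=(10-2)*11^0 mod 1009 = 8, hash=792+8 mod 1009 = 800
Option D: s[2]='a'->'b', delta=(2-1)*11^3 mod 1009 = 322, hash=792+322 mod 1009 = 105

Answer: B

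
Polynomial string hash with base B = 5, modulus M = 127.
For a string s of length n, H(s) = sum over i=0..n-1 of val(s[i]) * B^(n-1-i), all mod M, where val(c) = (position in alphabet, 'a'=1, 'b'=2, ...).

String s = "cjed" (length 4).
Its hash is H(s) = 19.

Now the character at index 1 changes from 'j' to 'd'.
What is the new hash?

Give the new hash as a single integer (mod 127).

val('j') = 10, val('d') = 4
Position k = 1, exponent = n-1-k = 2
B^2 mod M = 5^2 mod 127 = 25
Delta = (4 - 10) * 25 mod 127 = 104
New hash = (19 + 104) mod 127 = 123

Answer: 123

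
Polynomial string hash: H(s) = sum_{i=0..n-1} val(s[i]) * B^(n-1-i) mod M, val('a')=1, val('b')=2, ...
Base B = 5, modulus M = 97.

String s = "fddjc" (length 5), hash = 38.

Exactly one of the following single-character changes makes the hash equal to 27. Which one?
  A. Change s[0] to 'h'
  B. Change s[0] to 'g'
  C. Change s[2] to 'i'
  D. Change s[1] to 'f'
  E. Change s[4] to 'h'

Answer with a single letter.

Answer: A

Derivation:
Option A: s[0]='f'->'h', delta=(8-6)*5^4 mod 97 = 86, hash=38+86 mod 97 = 27 <-- target
Option B: s[0]='f'->'g', delta=(7-6)*5^4 mod 97 = 43, hash=38+43 mod 97 = 81
Option C: s[2]='d'->'i', delta=(9-4)*5^2 mod 97 = 28, hash=38+28 mod 97 = 66
Option D: s[1]='d'->'f', delta=(6-4)*5^3 mod 97 = 56, hash=38+56 mod 97 = 94
Option E: s[4]='c'->'h', delta=(8-3)*5^0 mod 97 = 5, hash=38+5 mod 97 = 43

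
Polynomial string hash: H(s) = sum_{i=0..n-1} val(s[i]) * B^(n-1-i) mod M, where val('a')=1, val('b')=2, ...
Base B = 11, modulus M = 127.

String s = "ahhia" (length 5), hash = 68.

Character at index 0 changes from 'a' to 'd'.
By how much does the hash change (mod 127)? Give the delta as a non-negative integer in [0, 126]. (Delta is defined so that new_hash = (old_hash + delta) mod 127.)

Answer: 108

Derivation:
Delta formula: (val(new) - val(old)) * B^(n-1-k) mod M
  val('d') - val('a') = 4 - 1 = 3
  B^(n-1-k) = 11^4 mod 127 = 36
  Delta = 3 * 36 mod 127 = 108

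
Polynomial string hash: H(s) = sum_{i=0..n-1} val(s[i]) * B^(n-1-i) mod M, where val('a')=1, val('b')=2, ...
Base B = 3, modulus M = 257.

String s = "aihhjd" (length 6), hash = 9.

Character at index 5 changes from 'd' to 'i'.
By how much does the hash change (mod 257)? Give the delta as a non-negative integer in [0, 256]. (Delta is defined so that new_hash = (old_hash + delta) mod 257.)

Delta formula: (val(new) - val(old)) * B^(n-1-k) mod M
  val('i') - val('d') = 9 - 4 = 5
  B^(n-1-k) = 3^0 mod 257 = 1
  Delta = 5 * 1 mod 257 = 5

Answer: 5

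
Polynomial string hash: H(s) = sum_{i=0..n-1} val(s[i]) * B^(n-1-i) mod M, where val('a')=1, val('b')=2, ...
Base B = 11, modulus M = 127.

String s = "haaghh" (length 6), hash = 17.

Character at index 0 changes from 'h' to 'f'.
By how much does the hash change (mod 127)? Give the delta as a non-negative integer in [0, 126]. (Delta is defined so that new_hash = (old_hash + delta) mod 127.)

Delta formula: (val(new) - val(old)) * B^(n-1-k) mod M
  val('f') - val('h') = 6 - 8 = -2
  B^(n-1-k) = 11^5 mod 127 = 15
  Delta = -2 * 15 mod 127 = 97

Answer: 97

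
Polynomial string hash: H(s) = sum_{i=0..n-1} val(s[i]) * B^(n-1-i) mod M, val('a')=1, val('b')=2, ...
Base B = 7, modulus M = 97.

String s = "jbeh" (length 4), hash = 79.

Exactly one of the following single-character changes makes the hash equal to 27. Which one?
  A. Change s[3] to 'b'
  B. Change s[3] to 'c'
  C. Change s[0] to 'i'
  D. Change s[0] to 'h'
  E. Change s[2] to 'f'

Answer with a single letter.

Answer: C

Derivation:
Option A: s[3]='h'->'b', delta=(2-8)*7^0 mod 97 = 91, hash=79+91 mod 97 = 73
Option B: s[3]='h'->'c', delta=(3-8)*7^0 mod 97 = 92, hash=79+92 mod 97 = 74
Option C: s[0]='j'->'i', delta=(9-10)*7^3 mod 97 = 45, hash=79+45 mod 97 = 27 <-- target
Option D: s[0]='j'->'h', delta=(8-10)*7^3 mod 97 = 90, hash=79+90 mod 97 = 72
Option E: s[2]='e'->'f', delta=(6-5)*7^1 mod 97 = 7, hash=79+7 mod 97 = 86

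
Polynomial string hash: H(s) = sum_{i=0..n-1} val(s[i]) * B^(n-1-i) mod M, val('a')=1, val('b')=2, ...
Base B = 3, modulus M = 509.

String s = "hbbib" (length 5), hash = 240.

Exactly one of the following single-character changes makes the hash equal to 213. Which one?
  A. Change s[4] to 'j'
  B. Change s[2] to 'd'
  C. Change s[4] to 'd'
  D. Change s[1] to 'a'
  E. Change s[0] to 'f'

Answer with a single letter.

Answer: D

Derivation:
Option A: s[4]='b'->'j', delta=(10-2)*3^0 mod 509 = 8, hash=240+8 mod 509 = 248
Option B: s[2]='b'->'d', delta=(4-2)*3^2 mod 509 = 18, hash=240+18 mod 509 = 258
Option C: s[4]='b'->'d', delta=(4-2)*3^0 mod 509 = 2, hash=240+2 mod 509 = 242
Option D: s[1]='b'->'a', delta=(1-2)*3^3 mod 509 = 482, hash=240+482 mod 509 = 213 <-- target
Option E: s[0]='h'->'f', delta=(6-8)*3^4 mod 509 = 347, hash=240+347 mod 509 = 78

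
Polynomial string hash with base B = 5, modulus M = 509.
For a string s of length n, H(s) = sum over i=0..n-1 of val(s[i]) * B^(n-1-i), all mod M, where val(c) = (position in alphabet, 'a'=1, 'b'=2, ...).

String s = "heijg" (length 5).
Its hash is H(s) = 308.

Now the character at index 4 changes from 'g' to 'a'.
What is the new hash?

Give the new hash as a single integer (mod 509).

val('g') = 7, val('a') = 1
Position k = 4, exponent = n-1-k = 0
B^0 mod M = 5^0 mod 509 = 1
Delta = (1 - 7) * 1 mod 509 = 503
New hash = (308 + 503) mod 509 = 302

Answer: 302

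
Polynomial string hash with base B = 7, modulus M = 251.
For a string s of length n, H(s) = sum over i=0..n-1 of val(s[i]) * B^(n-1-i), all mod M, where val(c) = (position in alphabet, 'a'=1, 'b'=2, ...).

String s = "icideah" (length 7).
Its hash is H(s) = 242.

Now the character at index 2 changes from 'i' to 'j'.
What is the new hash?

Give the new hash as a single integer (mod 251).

Answer: 133

Derivation:
val('i') = 9, val('j') = 10
Position k = 2, exponent = n-1-k = 4
B^4 mod M = 7^4 mod 251 = 142
Delta = (10 - 9) * 142 mod 251 = 142
New hash = (242 + 142) mod 251 = 133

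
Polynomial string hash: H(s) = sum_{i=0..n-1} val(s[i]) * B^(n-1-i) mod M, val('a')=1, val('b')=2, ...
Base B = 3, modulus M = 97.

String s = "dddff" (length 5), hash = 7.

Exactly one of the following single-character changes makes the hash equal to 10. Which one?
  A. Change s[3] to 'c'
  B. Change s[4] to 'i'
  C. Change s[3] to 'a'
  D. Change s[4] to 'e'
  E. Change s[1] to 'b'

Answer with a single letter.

Answer: B

Derivation:
Option A: s[3]='f'->'c', delta=(3-6)*3^1 mod 97 = 88, hash=7+88 mod 97 = 95
Option B: s[4]='f'->'i', delta=(9-6)*3^0 mod 97 = 3, hash=7+3 mod 97 = 10 <-- target
Option C: s[3]='f'->'a', delta=(1-6)*3^1 mod 97 = 82, hash=7+82 mod 97 = 89
Option D: s[4]='f'->'e', delta=(5-6)*3^0 mod 97 = 96, hash=7+96 mod 97 = 6
Option E: s[1]='d'->'b', delta=(2-4)*3^3 mod 97 = 43, hash=7+43 mod 97 = 50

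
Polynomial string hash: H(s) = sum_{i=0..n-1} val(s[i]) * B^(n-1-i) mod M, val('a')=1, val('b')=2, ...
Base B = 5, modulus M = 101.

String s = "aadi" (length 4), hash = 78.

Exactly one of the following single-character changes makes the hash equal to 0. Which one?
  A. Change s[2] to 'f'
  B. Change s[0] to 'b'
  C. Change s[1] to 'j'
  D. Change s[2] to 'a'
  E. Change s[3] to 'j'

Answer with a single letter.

Answer: C

Derivation:
Option A: s[2]='d'->'f', delta=(6-4)*5^1 mod 101 = 10, hash=78+10 mod 101 = 88
Option B: s[0]='a'->'b', delta=(2-1)*5^3 mod 101 = 24, hash=78+24 mod 101 = 1
Option C: s[1]='a'->'j', delta=(10-1)*5^2 mod 101 = 23, hash=78+23 mod 101 = 0 <-- target
Option D: s[2]='d'->'a', delta=(1-4)*5^1 mod 101 = 86, hash=78+86 mod 101 = 63
Option E: s[3]='i'->'j', delta=(10-9)*5^0 mod 101 = 1, hash=78+1 mod 101 = 79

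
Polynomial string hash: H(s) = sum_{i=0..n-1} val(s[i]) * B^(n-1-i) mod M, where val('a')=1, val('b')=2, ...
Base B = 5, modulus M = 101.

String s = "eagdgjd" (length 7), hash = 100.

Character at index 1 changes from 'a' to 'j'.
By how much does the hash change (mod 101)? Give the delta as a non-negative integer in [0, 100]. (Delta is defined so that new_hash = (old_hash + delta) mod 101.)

Answer: 47

Derivation:
Delta formula: (val(new) - val(old)) * B^(n-1-k) mod M
  val('j') - val('a') = 10 - 1 = 9
  B^(n-1-k) = 5^5 mod 101 = 95
  Delta = 9 * 95 mod 101 = 47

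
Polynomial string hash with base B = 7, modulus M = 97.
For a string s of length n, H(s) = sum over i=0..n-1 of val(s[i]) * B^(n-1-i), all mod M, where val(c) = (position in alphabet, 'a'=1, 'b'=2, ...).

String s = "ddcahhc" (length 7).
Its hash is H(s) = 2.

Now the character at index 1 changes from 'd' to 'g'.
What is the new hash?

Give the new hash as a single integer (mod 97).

val('d') = 4, val('g') = 7
Position k = 1, exponent = n-1-k = 5
B^5 mod M = 7^5 mod 97 = 26
Delta = (7 - 4) * 26 mod 97 = 78
New hash = (2 + 78) mod 97 = 80

Answer: 80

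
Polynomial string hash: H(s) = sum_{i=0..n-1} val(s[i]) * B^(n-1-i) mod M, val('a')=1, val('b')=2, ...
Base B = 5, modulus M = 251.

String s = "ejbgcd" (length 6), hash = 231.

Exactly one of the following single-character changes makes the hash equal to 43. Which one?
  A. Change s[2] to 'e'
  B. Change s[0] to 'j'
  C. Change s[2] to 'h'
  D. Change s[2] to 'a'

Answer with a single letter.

Option A: s[2]='b'->'e', delta=(5-2)*5^3 mod 251 = 124, hash=231+124 mod 251 = 104
Option B: s[0]='e'->'j', delta=(10-5)*5^5 mod 251 = 63, hash=231+63 mod 251 = 43 <-- target
Option C: s[2]='b'->'h', delta=(8-2)*5^3 mod 251 = 248, hash=231+248 mod 251 = 228
Option D: s[2]='b'->'a', delta=(1-2)*5^3 mod 251 = 126, hash=231+126 mod 251 = 106

Answer: B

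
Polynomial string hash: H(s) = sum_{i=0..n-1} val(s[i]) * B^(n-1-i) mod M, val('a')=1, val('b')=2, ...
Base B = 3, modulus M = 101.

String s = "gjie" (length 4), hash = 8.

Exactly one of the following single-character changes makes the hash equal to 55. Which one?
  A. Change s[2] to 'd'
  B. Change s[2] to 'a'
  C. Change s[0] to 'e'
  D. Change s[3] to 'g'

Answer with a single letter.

Option A: s[2]='i'->'d', delta=(4-9)*3^1 mod 101 = 86, hash=8+86 mod 101 = 94
Option B: s[2]='i'->'a', delta=(1-9)*3^1 mod 101 = 77, hash=8+77 mod 101 = 85
Option C: s[0]='g'->'e', delta=(5-7)*3^3 mod 101 = 47, hash=8+47 mod 101 = 55 <-- target
Option D: s[3]='e'->'g', delta=(7-5)*3^0 mod 101 = 2, hash=8+2 mod 101 = 10

Answer: C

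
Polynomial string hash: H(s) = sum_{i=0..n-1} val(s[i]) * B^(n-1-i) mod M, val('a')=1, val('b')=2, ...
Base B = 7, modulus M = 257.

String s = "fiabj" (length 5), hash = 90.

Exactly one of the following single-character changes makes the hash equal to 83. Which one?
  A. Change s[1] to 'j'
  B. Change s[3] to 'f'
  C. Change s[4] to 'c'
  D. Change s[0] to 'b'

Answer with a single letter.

Option A: s[1]='i'->'j', delta=(10-9)*7^3 mod 257 = 86, hash=90+86 mod 257 = 176
Option B: s[3]='b'->'f', delta=(6-2)*7^1 mod 257 = 28, hash=90+28 mod 257 = 118
Option C: s[4]='j'->'c', delta=(3-10)*7^0 mod 257 = 250, hash=90+250 mod 257 = 83 <-- target
Option D: s[0]='f'->'b', delta=(2-6)*7^4 mod 257 = 162, hash=90+162 mod 257 = 252

Answer: C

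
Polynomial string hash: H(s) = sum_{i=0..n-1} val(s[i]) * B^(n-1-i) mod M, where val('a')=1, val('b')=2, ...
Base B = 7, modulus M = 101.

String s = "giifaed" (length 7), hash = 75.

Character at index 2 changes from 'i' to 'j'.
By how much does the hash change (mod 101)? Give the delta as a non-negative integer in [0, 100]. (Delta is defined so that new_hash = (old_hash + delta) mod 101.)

Delta formula: (val(new) - val(old)) * B^(n-1-k) mod M
  val('j') - val('i') = 10 - 9 = 1
  B^(n-1-k) = 7^4 mod 101 = 78
  Delta = 1 * 78 mod 101 = 78

Answer: 78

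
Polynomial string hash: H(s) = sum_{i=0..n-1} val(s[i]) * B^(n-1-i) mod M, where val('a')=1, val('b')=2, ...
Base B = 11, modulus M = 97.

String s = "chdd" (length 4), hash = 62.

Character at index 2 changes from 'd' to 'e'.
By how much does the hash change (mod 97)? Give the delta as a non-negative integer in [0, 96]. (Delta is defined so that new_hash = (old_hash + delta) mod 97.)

Delta formula: (val(new) - val(old)) * B^(n-1-k) mod M
  val('e') - val('d') = 5 - 4 = 1
  B^(n-1-k) = 11^1 mod 97 = 11
  Delta = 1 * 11 mod 97 = 11

Answer: 11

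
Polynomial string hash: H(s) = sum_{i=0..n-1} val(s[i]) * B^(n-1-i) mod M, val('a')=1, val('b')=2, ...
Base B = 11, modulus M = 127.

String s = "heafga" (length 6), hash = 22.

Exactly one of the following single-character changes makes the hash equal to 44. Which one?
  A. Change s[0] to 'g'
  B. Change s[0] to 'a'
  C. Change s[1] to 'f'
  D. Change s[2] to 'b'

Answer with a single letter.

Option A: s[0]='h'->'g', delta=(7-8)*11^5 mod 127 = 112, hash=22+112 mod 127 = 7
Option B: s[0]='h'->'a', delta=(1-8)*11^5 mod 127 = 22, hash=22+22 mod 127 = 44 <-- target
Option C: s[1]='e'->'f', delta=(6-5)*11^4 mod 127 = 36, hash=22+36 mod 127 = 58
Option D: s[2]='a'->'b', delta=(2-1)*11^3 mod 127 = 61, hash=22+61 mod 127 = 83

Answer: B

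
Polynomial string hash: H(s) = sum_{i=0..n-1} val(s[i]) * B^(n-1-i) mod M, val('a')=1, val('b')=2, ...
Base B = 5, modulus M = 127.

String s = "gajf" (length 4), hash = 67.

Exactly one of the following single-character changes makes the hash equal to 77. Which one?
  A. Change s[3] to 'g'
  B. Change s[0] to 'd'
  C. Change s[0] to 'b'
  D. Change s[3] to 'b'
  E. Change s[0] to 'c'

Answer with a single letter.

Option A: s[3]='f'->'g', delta=(7-6)*5^0 mod 127 = 1, hash=67+1 mod 127 = 68
Option B: s[0]='g'->'d', delta=(4-7)*5^3 mod 127 = 6, hash=67+6 mod 127 = 73
Option C: s[0]='g'->'b', delta=(2-7)*5^3 mod 127 = 10, hash=67+10 mod 127 = 77 <-- target
Option D: s[3]='f'->'b', delta=(2-6)*5^0 mod 127 = 123, hash=67+123 mod 127 = 63
Option E: s[0]='g'->'c', delta=(3-7)*5^3 mod 127 = 8, hash=67+8 mod 127 = 75

Answer: C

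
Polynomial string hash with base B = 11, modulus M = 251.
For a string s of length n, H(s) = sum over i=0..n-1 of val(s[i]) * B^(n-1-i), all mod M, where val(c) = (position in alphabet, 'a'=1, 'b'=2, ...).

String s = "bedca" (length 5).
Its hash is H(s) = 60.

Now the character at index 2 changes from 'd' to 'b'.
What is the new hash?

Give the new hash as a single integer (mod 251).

val('d') = 4, val('b') = 2
Position k = 2, exponent = n-1-k = 2
B^2 mod M = 11^2 mod 251 = 121
Delta = (2 - 4) * 121 mod 251 = 9
New hash = (60 + 9) mod 251 = 69

Answer: 69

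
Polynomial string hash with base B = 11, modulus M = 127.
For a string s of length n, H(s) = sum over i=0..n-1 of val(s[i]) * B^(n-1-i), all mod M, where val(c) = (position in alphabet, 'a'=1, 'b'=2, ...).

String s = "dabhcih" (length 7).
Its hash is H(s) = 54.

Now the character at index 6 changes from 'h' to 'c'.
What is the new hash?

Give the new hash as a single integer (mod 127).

Answer: 49

Derivation:
val('h') = 8, val('c') = 3
Position k = 6, exponent = n-1-k = 0
B^0 mod M = 11^0 mod 127 = 1
Delta = (3 - 8) * 1 mod 127 = 122
New hash = (54 + 122) mod 127 = 49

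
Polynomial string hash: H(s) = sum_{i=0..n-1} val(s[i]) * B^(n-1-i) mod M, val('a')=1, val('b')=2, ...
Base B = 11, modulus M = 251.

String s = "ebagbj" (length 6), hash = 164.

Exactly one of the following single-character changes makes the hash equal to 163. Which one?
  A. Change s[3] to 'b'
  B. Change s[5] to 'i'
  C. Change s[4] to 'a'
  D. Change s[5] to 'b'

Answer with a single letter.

Answer: B

Derivation:
Option A: s[3]='g'->'b', delta=(2-7)*11^2 mod 251 = 148, hash=164+148 mod 251 = 61
Option B: s[5]='j'->'i', delta=(9-10)*11^0 mod 251 = 250, hash=164+250 mod 251 = 163 <-- target
Option C: s[4]='b'->'a', delta=(1-2)*11^1 mod 251 = 240, hash=164+240 mod 251 = 153
Option D: s[5]='j'->'b', delta=(2-10)*11^0 mod 251 = 243, hash=164+243 mod 251 = 156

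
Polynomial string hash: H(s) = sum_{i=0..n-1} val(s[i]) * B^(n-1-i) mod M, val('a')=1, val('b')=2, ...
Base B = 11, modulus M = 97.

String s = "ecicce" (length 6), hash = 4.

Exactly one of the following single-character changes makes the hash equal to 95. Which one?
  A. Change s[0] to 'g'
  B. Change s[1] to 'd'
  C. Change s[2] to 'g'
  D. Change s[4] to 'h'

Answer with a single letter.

Option A: s[0]='e'->'g', delta=(7-5)*11^5 mod 97 = 62, hash=4+62 mod 97 = 66
Option B: s[1]='c'->'d', delta=(4-3)*11^4 mod 97 = 91, hash=4+91 mod 97 = 95 <-- target
Option C: s[2]='i'->'g', delta=(7-9)*11^3 mod 97 = 54, hash=4+54 mod 97 = 58
Option D: s[4]='c'->'h', delta=(8-3)*11^1 mod 97 = 55, hash=4+55 mod 97 = 59

Answer: B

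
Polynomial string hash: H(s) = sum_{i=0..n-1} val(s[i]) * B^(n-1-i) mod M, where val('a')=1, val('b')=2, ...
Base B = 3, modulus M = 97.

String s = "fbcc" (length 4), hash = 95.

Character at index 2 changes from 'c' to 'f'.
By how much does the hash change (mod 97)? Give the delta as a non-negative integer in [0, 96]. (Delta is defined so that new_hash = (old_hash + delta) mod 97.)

Answer: 9

Derivation:
Delta formula: (val(new) - val(old)) * B^(n-1-k) mod M
  val('f') - val('c') = 6 - 3 = 3
  B^(n-1-k) = 3^1 mod 97 = 3
  Delta = 3 * 3 mod 97 = 9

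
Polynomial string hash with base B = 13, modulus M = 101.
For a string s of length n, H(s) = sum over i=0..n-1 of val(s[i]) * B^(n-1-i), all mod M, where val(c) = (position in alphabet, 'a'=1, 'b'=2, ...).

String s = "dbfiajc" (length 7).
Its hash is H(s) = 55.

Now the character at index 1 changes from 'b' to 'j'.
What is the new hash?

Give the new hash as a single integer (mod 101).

val('b') = 2, val('j') = 10
Position k = 1, exponent = n-1-k = 5
B^5 mod M = 13^5 mod 101 = 17
Delta = (10 - 2) * 17 mod 101 = 35
New hash = (55 + 35) mod 101 = 90

Answer: 90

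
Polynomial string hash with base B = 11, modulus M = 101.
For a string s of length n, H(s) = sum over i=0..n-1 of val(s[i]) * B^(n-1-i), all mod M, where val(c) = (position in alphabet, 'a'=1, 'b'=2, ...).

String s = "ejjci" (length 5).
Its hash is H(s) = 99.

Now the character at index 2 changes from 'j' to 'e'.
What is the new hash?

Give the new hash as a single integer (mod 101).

val('j') = 10, val('e') = 5
Position k = 2, exponent = n-1-k = 2
B^2 mod M = 11^2 mod 101 = 20
Delta = (5 - 10) * 20 mod 101 = 1
New hash = (99 + 1) mod 101 = 100

Answer: 100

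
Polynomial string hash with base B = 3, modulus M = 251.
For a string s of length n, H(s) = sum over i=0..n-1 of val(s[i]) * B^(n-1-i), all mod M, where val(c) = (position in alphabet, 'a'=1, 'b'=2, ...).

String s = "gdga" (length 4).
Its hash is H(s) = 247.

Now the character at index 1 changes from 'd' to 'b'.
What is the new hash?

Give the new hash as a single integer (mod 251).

val('d') = 4, val('b') = 2
Position k = 1, exponent = n-1-k = 2
B^2 mod M = 3^2 mod 251 = 9
Delta = (2 - 4) * 9 mod 251 = 233
New hash = (247 + 233) mod 251 = 229

Answer: 229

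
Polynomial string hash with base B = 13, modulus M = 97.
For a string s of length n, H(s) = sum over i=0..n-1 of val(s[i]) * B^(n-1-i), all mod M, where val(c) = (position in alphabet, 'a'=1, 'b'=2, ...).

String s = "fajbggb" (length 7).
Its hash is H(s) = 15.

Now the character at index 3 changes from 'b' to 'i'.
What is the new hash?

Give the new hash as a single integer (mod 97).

Answer: 68

Derivation:
val('b') = 2, val('i') = 9
Position k = 3, exponent = n-1-k = 3
B^3 mod M = 13^3 mod 97 = 63
Delta = (9 - 2) * 63 mod 97 = 53
New hash = (15 + 53) mod 97 = 68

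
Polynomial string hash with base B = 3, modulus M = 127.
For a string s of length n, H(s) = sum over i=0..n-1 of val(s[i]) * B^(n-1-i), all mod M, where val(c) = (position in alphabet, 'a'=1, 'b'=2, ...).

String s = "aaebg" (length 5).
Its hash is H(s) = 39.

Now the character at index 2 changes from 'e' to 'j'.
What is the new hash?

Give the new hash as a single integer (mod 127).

val('e') = 5, val('j') = 10
Position k = 2, exponent = n-1-k = 2
B^2 mod M = 3^2 mod 127 = 9
Delta = (10 - 5) * 9 mod 127 = 45
New hash = (39 + 45) mod 127 = 84

Answer: 84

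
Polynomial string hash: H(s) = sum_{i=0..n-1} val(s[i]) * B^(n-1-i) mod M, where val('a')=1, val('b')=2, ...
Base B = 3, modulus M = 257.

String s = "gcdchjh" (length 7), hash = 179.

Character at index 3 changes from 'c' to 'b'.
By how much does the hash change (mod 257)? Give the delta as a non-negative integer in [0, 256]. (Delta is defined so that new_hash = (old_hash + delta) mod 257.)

Answer: 230

Derivation:
Delta formula: (val(new) - val(old)) * B^(n-1-k) mod M
  val('b') - val('c') = 2 - 3 = -1
  B^(n-1-k) = 3^3 mod 257 = 27
  Delta = -1 * 27 mod 257 = 230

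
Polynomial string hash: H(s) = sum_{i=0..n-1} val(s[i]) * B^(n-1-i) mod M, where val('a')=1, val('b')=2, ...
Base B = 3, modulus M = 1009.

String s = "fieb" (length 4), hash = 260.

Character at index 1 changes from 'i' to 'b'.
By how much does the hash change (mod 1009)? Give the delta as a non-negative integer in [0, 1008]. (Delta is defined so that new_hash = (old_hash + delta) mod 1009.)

Answer: 946

Derivation:
Delta formula: (val(new) - val(old)) * B^(n-1-k) mod M
  val('b') - val('i') = 2 - 9 = -7
  B^(n-1-k) = 3^2 mod 1009 = 9
  Delta = -7 * 9 mod 1009 = 946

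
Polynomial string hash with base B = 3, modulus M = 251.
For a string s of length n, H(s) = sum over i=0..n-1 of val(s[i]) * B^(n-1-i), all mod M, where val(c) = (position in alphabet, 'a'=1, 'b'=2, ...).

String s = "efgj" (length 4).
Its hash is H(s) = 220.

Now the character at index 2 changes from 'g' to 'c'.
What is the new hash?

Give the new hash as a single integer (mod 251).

val('g') = 7, val('c') = 3
Position k = 2, exponent = n-1-k = 1
B^1 mod M = 3^1 mod 251 = 3
Delta = (3 - 7) * 3 mod 251 = 239
New hash = (220 + 239) mod 251 = 208

Answer: 208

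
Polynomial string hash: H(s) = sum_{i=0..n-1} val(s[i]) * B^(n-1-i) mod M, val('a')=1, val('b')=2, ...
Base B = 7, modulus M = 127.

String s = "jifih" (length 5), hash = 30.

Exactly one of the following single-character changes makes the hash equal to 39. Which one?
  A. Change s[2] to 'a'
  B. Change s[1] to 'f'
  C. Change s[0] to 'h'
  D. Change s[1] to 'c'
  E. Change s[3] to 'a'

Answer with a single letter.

Answer: A

Derivation:
Option A: s[2]='f'->'a', delta=(1-6)*7^2 mod 127 = 9, hash=30+9 mod 127 = 39 <-- target
Option B: s[1]='i'->'f', delta=(6-9)*7^3 mod 127 = 114, hash=30+114 mod 127 = 17
Option C: s[0]='j'->'h', delta=(8-10)*7^4 mod 127 = 24, hash=30+24 mod 127 = 54
Option D: s[1]='i'->'c', delta=(3-9)*7^3 mod 127 = 101, hash=30+101 mod 127 = 4
Option E: s[3]='i'->'a', delta=(1-9)*7^1 mod 127 = 71, hash=30+71 mod 127 = 101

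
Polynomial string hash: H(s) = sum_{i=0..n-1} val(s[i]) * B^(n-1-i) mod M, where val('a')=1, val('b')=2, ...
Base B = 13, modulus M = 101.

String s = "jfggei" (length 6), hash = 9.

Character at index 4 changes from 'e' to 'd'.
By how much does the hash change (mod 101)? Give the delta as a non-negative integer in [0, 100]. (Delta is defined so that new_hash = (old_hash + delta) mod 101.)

Delta formula: (val(new) - val(old)) * B^(n-1-k) mod M
  val('d') - val('e') = 4 - 5 = -1
  B^(n-1-k) = 13^1 mod 101 = 13
  Delta = -1 * 13 mod 101 = 88

Answer: 88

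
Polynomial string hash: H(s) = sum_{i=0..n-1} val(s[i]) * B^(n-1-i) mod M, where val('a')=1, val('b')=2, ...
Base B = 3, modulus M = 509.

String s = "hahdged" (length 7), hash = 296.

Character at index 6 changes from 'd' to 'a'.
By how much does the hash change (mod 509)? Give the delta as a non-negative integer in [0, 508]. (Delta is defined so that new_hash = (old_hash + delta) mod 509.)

Answer: 506

Derivation:
Delta formula: (val(new) - val(old)) * B^(n-1-k) mod M
  val('a') - val('d') = 1 - 4 = -3
  B^(n-1-k) = 3^0 mod 509 = 1
  Delta = -3 * 1 mod 509 = 506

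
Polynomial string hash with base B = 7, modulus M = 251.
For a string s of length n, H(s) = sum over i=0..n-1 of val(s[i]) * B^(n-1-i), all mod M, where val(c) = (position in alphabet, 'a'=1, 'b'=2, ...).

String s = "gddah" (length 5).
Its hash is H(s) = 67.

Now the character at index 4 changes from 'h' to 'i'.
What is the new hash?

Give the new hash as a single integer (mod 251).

val('h') = 8, val('i') = 9
Position k = 4, exponent = n-1-k = 0
B^0 mod M = 7^0 mod 251 = 1
Delta = (9 - 8) * 1 mod 251 = 1
New hash = (67 + 1) mod 251 = 68

Answer: 68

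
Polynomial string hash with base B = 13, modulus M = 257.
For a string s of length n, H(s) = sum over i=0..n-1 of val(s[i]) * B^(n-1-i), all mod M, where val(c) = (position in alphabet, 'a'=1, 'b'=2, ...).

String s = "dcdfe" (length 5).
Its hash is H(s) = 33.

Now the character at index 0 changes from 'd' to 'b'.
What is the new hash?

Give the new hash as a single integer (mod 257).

val('d') = 4, val('b') = 2
Position k = 0, exponent = n-1-k = 4
B^4 mod M = 13^4 mod 257 = 34
Delta = (2 - 4) * 34 mod 257 = 189
New hash = (33 + 189) mod 257 = 222

Answer: 222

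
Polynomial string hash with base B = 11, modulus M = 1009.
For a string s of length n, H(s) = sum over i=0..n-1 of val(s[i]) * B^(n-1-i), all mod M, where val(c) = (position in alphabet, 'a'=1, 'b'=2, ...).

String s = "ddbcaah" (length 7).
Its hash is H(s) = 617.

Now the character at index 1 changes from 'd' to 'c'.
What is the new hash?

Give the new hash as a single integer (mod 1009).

Answer: 1006

Derivation:
val('d') = 4, val('c') = 3
Position k = 1, exponent = n-1-k = 5
B^5 mod M = 11^5 mod 1009 = 620
Delta = (3 - 4) * 620 mod 1009 = 389
New hash = (617 + 389) mod 1009 = 1006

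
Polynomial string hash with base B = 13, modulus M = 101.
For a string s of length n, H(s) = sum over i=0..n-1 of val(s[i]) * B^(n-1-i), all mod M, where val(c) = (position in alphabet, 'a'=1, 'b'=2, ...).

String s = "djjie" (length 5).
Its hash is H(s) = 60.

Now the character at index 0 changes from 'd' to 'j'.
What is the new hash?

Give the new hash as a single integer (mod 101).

Answer: 29

Derivation:
val('d') = 4, val('j') = 10
Position k = 0, exponent = n-1-k = 4
B^4 mod M = 13^4 mod 101 = 79
Delta = (10 - 4) * 79 mod 101 = 70
New hash = (60 + 70) mod 101 = 29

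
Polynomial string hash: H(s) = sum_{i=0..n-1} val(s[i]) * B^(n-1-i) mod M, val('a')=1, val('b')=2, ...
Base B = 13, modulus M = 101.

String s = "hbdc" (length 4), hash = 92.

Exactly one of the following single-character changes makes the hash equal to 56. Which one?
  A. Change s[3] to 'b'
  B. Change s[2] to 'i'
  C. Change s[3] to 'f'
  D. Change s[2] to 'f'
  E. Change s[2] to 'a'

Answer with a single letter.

Answer: B

Derivation:
Option A: s[3]='c'->'b', delta=(2-3)*13^0 mod 101 = 100, hash=92+100 mod 101 = 91
Option B: s[2]='d'->'i', delta=(9-4)*13^1 mod 101 = 65, hash=92+65 mod 101 = 56 <-- target
Option C: s[3]='c'->'f', delta=(6-3)*13^0 mod 101 = 3, hash=92+3 mod 101 = 95
Option D: s[2]='d'->'f', delta=(6-4)*13^1 mod 101 = 26, hash=92+26 mod 101 = 17
Option E: s[2]='d'->'a', delta=(1-4)*13^1 mod 101 = 62, hash=92+62 mod 101 = 53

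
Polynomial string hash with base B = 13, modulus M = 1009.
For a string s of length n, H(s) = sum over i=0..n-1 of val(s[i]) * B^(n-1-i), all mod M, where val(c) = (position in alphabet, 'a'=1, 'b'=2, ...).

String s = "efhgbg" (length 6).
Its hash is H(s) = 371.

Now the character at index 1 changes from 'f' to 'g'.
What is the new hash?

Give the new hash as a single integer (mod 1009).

Answer: 680

Derivation:
val('f') = 6, val('g') = 7
Position k = 1, exponent = n-1-k = 4
B^4 mod M = 13^4 mod 1009 = 309
Delta = (7 - 6) * 309 mod 1009 = 309
New hash = (371 + 309) mod 1009 = 680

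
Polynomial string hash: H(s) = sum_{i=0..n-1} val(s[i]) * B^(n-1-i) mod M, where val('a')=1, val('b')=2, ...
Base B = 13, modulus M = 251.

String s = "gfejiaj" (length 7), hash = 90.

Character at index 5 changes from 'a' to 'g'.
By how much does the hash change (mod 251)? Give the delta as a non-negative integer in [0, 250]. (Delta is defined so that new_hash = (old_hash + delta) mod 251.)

Delta formula: (val(new) - val(old)) * B^(n-1-k) mod M
  val('g') - val('a') = 7 - 1 = 6
  B^(n-1-k) = 13^1 mod 251 = 13
  Delta = 6 * 13 mod 251 = 78

Answer: 78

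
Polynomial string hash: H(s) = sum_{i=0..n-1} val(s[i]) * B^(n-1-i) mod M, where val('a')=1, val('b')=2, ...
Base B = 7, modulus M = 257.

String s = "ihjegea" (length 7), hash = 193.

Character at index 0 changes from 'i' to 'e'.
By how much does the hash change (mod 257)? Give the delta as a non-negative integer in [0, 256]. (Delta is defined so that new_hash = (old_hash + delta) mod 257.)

Delta formula: (val(new) - val(old)) * B^(n-1-k) mod M
  val('e') - val('i') = 5 - 9 = -4
  B^(n-1-k) = 7^6 mod 257 = 200
  Delta = -4 * 200 mod 257 = 228

Answer: 228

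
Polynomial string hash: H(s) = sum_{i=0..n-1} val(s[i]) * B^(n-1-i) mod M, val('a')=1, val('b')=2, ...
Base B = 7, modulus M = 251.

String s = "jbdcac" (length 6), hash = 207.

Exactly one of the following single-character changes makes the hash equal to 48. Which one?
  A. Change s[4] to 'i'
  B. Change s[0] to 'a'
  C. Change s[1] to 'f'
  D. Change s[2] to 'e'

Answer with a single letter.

Option A: s[4]='a'->'i', delta=(9-1)*7^1 mod 251 = 56, hash=207+56 mod 251 = 12
Option B: s[0]='j'->'a', delta=(1-10)*7^5 mod 251 = 90, hash=207+90 mod 251 = 46
Option C: s[1]='b'->'f', delta=(6-2)*7^4 mod 251 = 66, hash=207+66 mod 251 = 22
Option D: s[2]='d'->'e', delta=(5-4)*7^3 mod 251 = 92, hash=207+92 mod 251 = 48 <-- target

Answer: D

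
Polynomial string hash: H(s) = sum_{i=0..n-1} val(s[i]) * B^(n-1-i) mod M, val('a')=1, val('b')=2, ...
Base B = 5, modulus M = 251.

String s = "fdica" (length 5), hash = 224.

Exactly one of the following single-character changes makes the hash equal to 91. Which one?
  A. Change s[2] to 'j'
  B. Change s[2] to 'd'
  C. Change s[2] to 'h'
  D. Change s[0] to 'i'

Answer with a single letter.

Answer: D

Derivation:
Option A: s[2]='i'->'j', delta=(10-9)*5^2 mod 251 = 25, hash=224+25 mod 251 = 249
Option B: s[2]='i'->'d', delta=(4-9)*5^2 mod 251 = 126, hash=224+126 mod 251 = 99
Option C: s[2]='i'->'h', delta=(8-9)*5^2 mod 251 = 226, hash=224+226 mod 251 = 199
Option D: s[0]='f'->'i', delta=(9-6)*5^4 mod 251 = 118, hash=224+118 mod 251 = 91 <-- target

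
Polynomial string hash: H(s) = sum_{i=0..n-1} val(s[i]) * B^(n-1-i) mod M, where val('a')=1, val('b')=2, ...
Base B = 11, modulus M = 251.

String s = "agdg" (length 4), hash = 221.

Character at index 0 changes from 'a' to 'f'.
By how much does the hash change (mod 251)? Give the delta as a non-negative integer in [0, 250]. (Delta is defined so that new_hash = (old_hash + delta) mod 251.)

Delta formula: (val(new) - val(old)) * B^(n-1-k) mod M
  val('f') - val('a') = 6 - 1 = 5
  B^(n-1-k) = 11^3 mod 251 = 76
  Delta = 5 * 76 mod 251 = 129

Answer: 129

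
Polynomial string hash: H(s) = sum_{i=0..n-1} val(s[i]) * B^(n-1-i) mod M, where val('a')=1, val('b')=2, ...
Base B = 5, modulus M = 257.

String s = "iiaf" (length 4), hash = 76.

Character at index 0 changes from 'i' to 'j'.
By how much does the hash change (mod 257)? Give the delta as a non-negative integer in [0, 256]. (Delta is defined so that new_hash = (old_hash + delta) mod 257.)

Answer: 125

Derivation:
Delta formula: (val(new) - val(old)) * B^(n-1-k) mod M
  val('j') - val('i') = 10 - 9 = 1
  B^(n-1-k) = 5^3 mod 257 = 125
  Delta = 1 * 125 mod 257 = 125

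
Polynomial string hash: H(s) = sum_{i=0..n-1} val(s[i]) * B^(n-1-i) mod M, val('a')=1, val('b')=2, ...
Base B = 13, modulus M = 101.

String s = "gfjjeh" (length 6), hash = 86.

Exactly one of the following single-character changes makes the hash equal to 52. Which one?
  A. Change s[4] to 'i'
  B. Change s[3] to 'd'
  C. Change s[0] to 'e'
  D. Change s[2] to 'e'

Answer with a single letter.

Answer: C

Derivation:
Option A: s[4]='e'->'i', delta=(9-5)*13^1 mod 101 = 52, hash=86+52 mod 101 = 37
Option B: s[3]='j'->'d', delta=(4-10)*13^2 mod 101 = 97, hash=86+97 mod 101 = 82
Option C: s[0]='g'->'e', delta=(5-7)*13^5 mod 101 = 67, hash=86+67 mod 101 = 52 <-- target
Option D: s[2]='j'->'e', delta=(5-10)*13^3 mod 101 = 24, hash=86+24 mod 101 = 9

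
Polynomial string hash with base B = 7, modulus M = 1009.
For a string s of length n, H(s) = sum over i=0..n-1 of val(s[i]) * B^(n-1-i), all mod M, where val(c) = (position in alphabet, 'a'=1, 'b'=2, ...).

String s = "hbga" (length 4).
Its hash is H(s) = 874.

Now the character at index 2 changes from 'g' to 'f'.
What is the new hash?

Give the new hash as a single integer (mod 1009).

Answer: 867

Derivation:
val('g') = 7, val('f') = 6
Position k = 2, exponent = n-1-k = 1
B^1 mod M = 7^1 mod 1009 = 7
Delta = (6 - 7) * 7 mod 1009 = 1002
New hash = (874 + 1002) mod 1009 = 867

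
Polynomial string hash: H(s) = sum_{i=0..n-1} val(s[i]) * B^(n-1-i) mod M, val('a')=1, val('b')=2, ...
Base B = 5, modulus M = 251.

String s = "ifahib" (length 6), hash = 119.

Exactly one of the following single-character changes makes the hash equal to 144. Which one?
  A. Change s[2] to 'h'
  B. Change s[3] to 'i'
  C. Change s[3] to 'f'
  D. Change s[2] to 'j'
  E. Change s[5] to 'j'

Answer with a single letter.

Answer: B

Derivation:
Option A: s[2]='a'->'h', delta=(8-1)*5^3 mod 251 = 122, hash=119+122 mod 251 = 241
Option B: s[3]='h'->'i', delta=(9-8)*5^2 mod 251 = 25, hash=119+25 mod 251 = 144 <-- target
Option C: s[3]='h'->'f', delta=(6-8)*5^2 mod 251 = 201, hash=119+201 mod 251 = 69
Option D: s[2]='a'->'j', delta=(10-1)*5^3 mod 251 = 121, hash=119+121 mod 251 = 240
Option E: s[5]='b'->'j', delta=(10-2)*5^0 mod 251 = 8, hash=119+8 mod 251 = 127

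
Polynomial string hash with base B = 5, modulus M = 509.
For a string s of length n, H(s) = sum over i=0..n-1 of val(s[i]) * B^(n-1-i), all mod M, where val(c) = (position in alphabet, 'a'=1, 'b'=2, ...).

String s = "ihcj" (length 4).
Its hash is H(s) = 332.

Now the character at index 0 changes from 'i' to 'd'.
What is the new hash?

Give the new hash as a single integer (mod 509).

val('i') = 9, val('d') = 4
Position k = 0, exponent = n-1-k = 3
B^3 mod M = 5^3 mod 509 = 125
Delta = (4 - 9) * 125 mod 509 = 393
New hash = (332 + 393) mod 509 = 216

Answer: 216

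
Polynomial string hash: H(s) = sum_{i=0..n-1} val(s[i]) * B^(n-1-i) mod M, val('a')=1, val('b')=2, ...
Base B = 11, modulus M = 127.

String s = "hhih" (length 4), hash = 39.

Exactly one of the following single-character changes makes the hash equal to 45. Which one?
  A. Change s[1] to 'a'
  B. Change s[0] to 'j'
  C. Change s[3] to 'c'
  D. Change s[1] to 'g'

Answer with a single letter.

Answer: D

Derivation:
Option A: s[1]='h'->'a', delta=(1-8)*11^2 mod 127 = 42, hash=39+42 mod 127 = 81
Option B: s[0]='h'->'j', delta=(10-8)*11^3 mod 127 = 122, hash=39+122 mod 127 = 34
Option C: s[3]='h'->'c', delta=(3-8)*11^0 mod 127 = 122, hash=39+122 mod 127 = 34
Option D: s[1]='h'->'g', delta=(7-8)*11^2 mod 127 = 6, hash=39+6 mod 127 = 45 <-- target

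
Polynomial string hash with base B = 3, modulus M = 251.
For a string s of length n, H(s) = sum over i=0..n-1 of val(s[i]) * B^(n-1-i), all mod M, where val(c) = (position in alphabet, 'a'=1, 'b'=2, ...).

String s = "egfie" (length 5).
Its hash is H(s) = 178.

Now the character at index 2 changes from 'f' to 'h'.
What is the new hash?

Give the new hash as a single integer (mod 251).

val('f') = 6, val('h') = 8
Position k = 2, exponent = n-1-k = 2
B^2 mod M = 3^2 mod 251 = 9
Delta = (8 - 6) * 9 mod 251 = 18
New hash = (178 + 18) mod 251 = 196

Answer: 196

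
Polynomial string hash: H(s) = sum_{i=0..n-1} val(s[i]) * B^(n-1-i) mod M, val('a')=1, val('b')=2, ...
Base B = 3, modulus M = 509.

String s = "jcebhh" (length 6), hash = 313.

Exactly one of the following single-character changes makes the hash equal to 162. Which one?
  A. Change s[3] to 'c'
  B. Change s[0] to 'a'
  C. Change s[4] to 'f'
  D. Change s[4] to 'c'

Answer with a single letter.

Option A: s[3]='b'->'c', delta=(3-2)*3^2 mod 509 = 9, hash=313+9 mod 509 = 322
Option B: s[0]='j'->'a', delta=(1-10)*3^5 mod 509 = 358, hash=313+358 mod 509 = 162 <-- target
Option C: s[4]='h'->'f', delta=(6-8)*3^1 mod 509 = 503, hash=313+503 mod 509 = 307
Option D: s[4]='h'->'c', delta=(3-8)*3^1 mod 509 = 494, hash=313+494 mod 509 = 298

Answer: B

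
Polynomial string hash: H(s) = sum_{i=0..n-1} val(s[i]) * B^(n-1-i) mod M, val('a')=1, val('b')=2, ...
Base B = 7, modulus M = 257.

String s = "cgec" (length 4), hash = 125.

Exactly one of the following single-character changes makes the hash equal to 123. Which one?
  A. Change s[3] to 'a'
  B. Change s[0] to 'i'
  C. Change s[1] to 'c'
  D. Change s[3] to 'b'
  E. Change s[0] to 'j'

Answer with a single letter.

Option A: s[3]='c'->'a', delta=(1-3)*7^0 mod 257 = 255, hash=125+255 mod 257 = 123 <-- target
Option B: s[0]='c'->'i', delta=(9-3)*7^3 mod 257 = 2, hash=125+2 mod 257 = 127
Option C: s[1]='g'->'c', delta=(3-7)*7^2 mod 257 = 61, hash=125+61 mod 257 = 186
Option D: s[3]='c'->'b', delta=(2-3)*7^0 mod 257 = 256, hash=125+256 mod 257 = 124
Option E: s[0]='c'->'j', delta=(10-3)*7^3 mod 257 = 88, hash=125+88 mod 257 = 213

Answer: A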